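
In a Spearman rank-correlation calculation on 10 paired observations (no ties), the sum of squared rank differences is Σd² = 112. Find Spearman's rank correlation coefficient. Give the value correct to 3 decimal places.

0.321

ρ = 1 − 6Σd² / [n(n²−1)] = 1 − 6×112 / (10×99)
  = 1 − 672/990 = 1 − 0.6788 ≈ 0.321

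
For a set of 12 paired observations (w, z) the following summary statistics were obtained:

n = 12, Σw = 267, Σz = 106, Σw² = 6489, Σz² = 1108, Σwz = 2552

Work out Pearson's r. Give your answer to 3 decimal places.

r = (nΣwz − ΣwΣz) / √[(nΣw² − (Σw)²)(nΣz² − (Σz)²)]
Numerator: 12×2552 − 267×106 = 2322
Denominator: √[(77868 − 71289)(13296 − 11236)] = √[6579 × 2060] = 3681.4046
r = 2322 / 3681.4046 ≈ 0.631

0.631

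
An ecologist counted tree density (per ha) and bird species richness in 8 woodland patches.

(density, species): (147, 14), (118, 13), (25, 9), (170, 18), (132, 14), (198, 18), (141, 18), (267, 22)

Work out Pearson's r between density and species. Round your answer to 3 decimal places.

n = 8, Σx = 1198, Σy = 126, Σx² = 212856, Σy² = 2098, Σxy = 20701
nΣxy − ΣxΣy = 165608 − 150948 = 14660
nΣx² − (Σx)² = 1702848 − 1435204 = 267644; nΣy² − (Σy)² = 16784 − 15876 = 908
r = 14660 / √(267644 × 908) = 14660 / 15589.1229 ≈ 0.940

0.940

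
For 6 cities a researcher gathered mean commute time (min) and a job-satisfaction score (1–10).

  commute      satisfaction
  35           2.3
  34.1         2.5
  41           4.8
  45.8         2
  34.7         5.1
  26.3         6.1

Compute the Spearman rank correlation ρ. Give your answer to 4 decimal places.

Rank commute: 4, 2, 5, 6, 3, 1
Rank satisfaction: 2, 3, 4, 1, 5, 6
d = rank(commute) − rank(satisfaction): 2, -1, 1, 5, -2, -5; Σd² = 60
ρ = 1 − 6Σd² / [n(n²−1)] = 1 − 6×60 / (6×35) = 1 − 360/210 ≈ -0.7143

-0.7143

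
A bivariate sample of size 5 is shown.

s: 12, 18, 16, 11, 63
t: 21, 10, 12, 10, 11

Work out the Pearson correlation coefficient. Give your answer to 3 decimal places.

n = 5, Σs = 120, Σt = 64, Σs² = 4814, Σt² = 906, Σst = 1427
nΣst − ΣsΣt = 7135 − 7680 = -545
nΣs² − (Σs)² = 24070 − 14400 = 9670; nΣt² − (Σt)² = 4530 − 4096 = 434
r = -545 / √(9670 × 434) = -545 / 2048.6044 ≈ -0.266

-0.266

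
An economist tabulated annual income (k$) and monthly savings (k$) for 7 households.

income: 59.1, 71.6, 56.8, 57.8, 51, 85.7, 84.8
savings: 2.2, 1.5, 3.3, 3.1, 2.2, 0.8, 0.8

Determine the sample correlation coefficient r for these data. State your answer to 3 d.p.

-0.870

n = 7, Σx = 466.8, Σy = 13.9, Σx² = 32322.98, Σy² = 33.71, Σxy = 852.64
nΣxy − ΣxΣy = 5968.48 − 6488.52 = -520.04
nΣx² − (Σx)² = 226260.86 − 217902.24 = 8358.62; nΣy² − (Σy)² = 235.97 − 193.21 = 42.76
r = -520.04 / √(8358.62 × 42.76) = -520.04 / 597.8416 ≈ -0.870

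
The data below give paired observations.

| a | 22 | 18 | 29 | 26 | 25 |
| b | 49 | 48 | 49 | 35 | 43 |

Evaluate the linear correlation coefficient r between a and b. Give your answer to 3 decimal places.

n = 5, Σa = 120, Σb = 224, Σa² = 2950, Σb² = 10180, Σab = 5348
nΣab − ΣaΣb = 26740 − 26880 = -140
nΣa² − (Σa)² = 14750 − 14400 = 350; nΣb² − (Σb)² = 50900 − 50176 = 724
r = -140 / √(350 × 724) = -140 / 503.3885 ≈ -0.278

-0.278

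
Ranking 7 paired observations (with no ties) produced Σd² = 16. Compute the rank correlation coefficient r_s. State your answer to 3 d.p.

ρ = 1 − 6Σd² / [n(n²−1)] = 1 − 6×16 / (7×48)
  = 1 − 96/336 = 1 − 0.2857 ≈ 0.714

0.714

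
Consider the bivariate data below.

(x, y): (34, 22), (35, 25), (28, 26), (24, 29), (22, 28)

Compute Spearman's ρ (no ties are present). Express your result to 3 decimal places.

Rank x: 4, 5, 3, 2, 1
Rank y: 1, 2, 3, 5, 4
d = rank(x) − rank(y): 3, 3, 0, -3, -3; Σd² = 36
ρ = 1 − 6Σd² / [n(n²−1)] = 1 − 6×36 / (5×24) = 1 − 216/120 ≈ -0.800

-0.800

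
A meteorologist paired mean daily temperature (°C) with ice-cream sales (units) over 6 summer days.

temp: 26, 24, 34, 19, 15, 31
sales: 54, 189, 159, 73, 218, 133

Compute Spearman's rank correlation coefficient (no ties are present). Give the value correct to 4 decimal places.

Rank temp: 4, 3, 6, 2, 1, 5
Rank sales: 1, 5, 4, 2, 6, 3
d = rank(temp) − rank(sales): 3, -2, 2, 0, -5, 2; Σd² = 46
ρ = 1 − 6Σd² / [n(n²−1)] = 1 − 6×46 / (6×35) = 1 − 276/210 ≈ -0.3143

-0.3143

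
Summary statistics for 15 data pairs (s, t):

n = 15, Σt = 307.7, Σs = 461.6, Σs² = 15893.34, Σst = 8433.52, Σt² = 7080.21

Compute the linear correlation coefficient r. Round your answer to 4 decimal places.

-0.9092

r = (nΣst − ΣsΣt) / √[(nΣs² − (Σs)²)(nΣt² − (Σt)²)]
Numerator: 15×8433.52 − 461.6×307.7 = -15531.52
Denominator: √[(238400.1 − 213074.56)(106203.15 − 94679.29)] = √[25325.54 × 11523.86] = 17083.5587
r = -15531.52 / 17083.5587 ≈ -0.9092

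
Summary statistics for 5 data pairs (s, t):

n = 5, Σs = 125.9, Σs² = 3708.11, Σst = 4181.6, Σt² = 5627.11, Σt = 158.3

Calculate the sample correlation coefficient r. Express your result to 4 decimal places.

r = (nΣst − ΣsΣt) / √[(nΣs² − (Σs)²)(nΣt² − (Σt)²)]
Numerator: 5×4181.6 − 125.9×158.3 = 978.03
Denominator: √[(18540.55 − 15850.81)(28135.55 − 25058.89)] = √[2689.74 × 3076.66] = 2876.7022
r = 978.03 / 2876.7022 ≈ 0.3400

0.3400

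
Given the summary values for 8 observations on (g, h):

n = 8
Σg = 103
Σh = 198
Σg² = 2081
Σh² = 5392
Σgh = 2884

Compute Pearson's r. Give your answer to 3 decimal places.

r = (nΣgh − ΣgΣh) / √[(nΣg² − (Σg)²)(nΣh² − (Σh)²)]
Numerator: 8×2884 − 103×198 = 2678
Denominator: √[(16648 − 10609)(43136 − 39204)] = √[6039 × 3932] = 4872.9199
r = 2678 / 4872.9199 ≈ 0.550

0.550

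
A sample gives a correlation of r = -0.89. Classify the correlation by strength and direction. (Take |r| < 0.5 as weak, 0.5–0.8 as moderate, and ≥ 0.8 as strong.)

r = -0.89 < 0 so the relationship is negative.
|r| = 0.89, which falls in the strong range.

strong negative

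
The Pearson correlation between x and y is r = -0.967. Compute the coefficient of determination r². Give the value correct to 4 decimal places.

0.9351

r² = (-0.967)² = 0.9351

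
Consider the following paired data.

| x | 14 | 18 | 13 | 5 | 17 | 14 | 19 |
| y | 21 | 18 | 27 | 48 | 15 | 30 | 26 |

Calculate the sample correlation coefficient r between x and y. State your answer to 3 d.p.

-0.867

n = 7, Σx = 100, Σy = 185, Σx² = 1560, Σy² = 5599, Σxy = 2378
nΣxy − ΣxΣy = 16646 − 18500 = -1854
nΣx² − (Σx)² = 10920 − 10000 = 920; nΣy² − (Σy)² = 39193 − 34225 = 4968
r = -1854 / √(920 × 4968) = -1854 / 2137.8868 ≈ -0.867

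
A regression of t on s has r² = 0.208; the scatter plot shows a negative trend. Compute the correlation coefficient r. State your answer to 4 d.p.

|r| = √0.208 = 0.4561
The association is negative, so r = −0.4561.

-0.4561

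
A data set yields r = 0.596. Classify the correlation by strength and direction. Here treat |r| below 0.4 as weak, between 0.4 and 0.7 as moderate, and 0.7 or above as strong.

r = 0.596 > 0 so the relationship is positive.
|r| = 0.596, which falls in the moderate range.

moderate positive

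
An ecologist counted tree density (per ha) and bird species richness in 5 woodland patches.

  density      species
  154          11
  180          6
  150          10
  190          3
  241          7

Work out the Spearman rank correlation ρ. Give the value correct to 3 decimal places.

-0.600

Rank density: 2, 3, 1, 4, 5
Rank species: 5, 2, 4, 1, 3
d = rank(density) − rank(species): -3, 1, -3, 3, 2; Σd² = 32
ρ = 1 − 6Σd² / [n(n²−1)] = 1 − 6×32 / (5×24) = 1 − 192/120 ≈ -0.600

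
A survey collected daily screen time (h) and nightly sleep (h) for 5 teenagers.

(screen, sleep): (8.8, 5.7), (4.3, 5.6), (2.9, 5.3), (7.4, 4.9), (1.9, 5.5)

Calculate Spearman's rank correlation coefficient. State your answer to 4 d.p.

Rank screen: 5, 3, 2, 4, 1
Rank sleep: 5, 4, 2, 1, 3
d = rank(screen) − rank(sleep): 0, -1, 0, 3, -2; Σd² = 14
ρ = 1 − 6Σd² / [n(n²−1)] = 1 − 6×14 / (5×24) = 1 − 84/120 ≈ 0.3000

0.3000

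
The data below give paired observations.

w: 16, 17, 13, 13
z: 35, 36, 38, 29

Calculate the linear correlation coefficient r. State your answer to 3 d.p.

n = 4, Σw = 59, Σz = 138, Σw² = 883, Σz² = 4806, Σwz = 2043
nΣwz − ΣwΣz = 8172 − 8142 = 30
nΣw² − (Σw)² = 3532 − 3481 = 51; nΣz² − (Σz)² = 19224 − 19044 = 180
r = 30 / √(51 × 180) = 30 / 95.8123 ≈ 0.313

0.313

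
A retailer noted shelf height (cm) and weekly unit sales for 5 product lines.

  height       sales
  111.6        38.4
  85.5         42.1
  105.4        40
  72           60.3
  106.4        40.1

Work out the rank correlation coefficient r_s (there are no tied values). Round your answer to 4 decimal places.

Rank height: 5, 2, 3, 1, 4
Rank sales: 1, 4, 2, 5, 3
d = rank(height) − rank(sales): 4, -2, 1, -4, 1; Σd² = 38
ρ = 1 − 6Σd² / [n(n²−1)] = 1 − 6×38 / (5×24) = 1 − 228/120 ≈ -0.9000

-0.9000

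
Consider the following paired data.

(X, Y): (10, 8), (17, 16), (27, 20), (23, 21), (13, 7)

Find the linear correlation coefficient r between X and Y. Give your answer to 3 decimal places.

n = 5, ΣX = 90, ΣY = 72, ΣX² = 1816, ΣY² = 1210, ΣXY = 1466
nΣXY − ΣXΣY = 7330 − 6480 = 850
nΣX² − (ΣX)² = 9080 − 8100 = 980; nΣY² − (ΣY)² = 6050 − 5184 = 866
r = 850 / √(980 × 866) = 850 / 921.2383 ≈ 0.923

0.923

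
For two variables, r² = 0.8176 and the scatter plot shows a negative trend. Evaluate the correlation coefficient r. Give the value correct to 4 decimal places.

-0.9042

|r| = √0.8176 = 0.9042
The association is negative, so r = −0.9042.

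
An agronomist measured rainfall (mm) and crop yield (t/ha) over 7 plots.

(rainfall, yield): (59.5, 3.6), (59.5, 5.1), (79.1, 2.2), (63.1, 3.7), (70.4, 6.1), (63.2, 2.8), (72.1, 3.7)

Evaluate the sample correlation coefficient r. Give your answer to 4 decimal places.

-0.2719

n = 7, Σx = 466.9, Σy = 27.2, Σx² = 31467.73, Σy² = 116.24, Σxy = 1798.31
nΣxy − ΣxΣy = 12588.17 − 12699.68 = -111.51
nΣx² − (Σx)² = 220274.11 − 217995.61 = 2278.5; nΣy² − (Σy)² = 813.68 − 739.84 = 73.84
r = -111.51 / √(2278.5 × 73.84) = -111.51 / 410.1761 ≈ -0.2719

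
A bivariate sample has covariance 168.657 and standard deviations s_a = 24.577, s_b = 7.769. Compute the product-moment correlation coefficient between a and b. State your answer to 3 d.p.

0.883

r = Cov(a,b) / (s_a · s_b) = 168.657 / (24.577 × 7.769)
  = 168.657 / 190.9387 ≈ 0.883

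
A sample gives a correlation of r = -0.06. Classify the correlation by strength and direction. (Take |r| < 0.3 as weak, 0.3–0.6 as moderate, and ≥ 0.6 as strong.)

weak negative

r = -0.06 < 0 so the relationship is negative.
|r| = 0.06, which falls in the weak range.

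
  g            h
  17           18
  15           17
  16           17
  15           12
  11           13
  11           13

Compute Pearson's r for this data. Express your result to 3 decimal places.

0.718

n = 6, Σg = 85, Σh = 90, Σg² = 1237, Σh² = 1384, Σgh = 1299
nΣgh − ΣgΣh = 7794 − 7650 = 144
nΣg² − (Σg)² = 7422 − 7225 = 197; nΣh² − (Σh)² = 8304 − 8100 = 204
r = 144 / √(197 × 204) = 144 / 200.4694 ≈ 0.718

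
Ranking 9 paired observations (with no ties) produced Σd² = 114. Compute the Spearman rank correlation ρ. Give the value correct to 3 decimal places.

ρ = 1 − 6Σd² / [n(n²−1)] = 1 − 6×114 / (9×80)
  = 1 − 684/720 = 1 − 0.9500 ≈ 0.050

0.050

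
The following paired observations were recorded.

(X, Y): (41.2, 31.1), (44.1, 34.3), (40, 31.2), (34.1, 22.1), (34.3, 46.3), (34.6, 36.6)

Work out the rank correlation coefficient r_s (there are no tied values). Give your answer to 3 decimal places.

0.029

Rank X: 5, 6, 4, 1, 2, 3
Rank Y: 2, 4, 3, 1, 6, 5
d = rank(X) − rank(Y): 3, 2, 1, 0, -4, -2; Σd² = 34
ρ = 1 − 6Σd² / [n(n²−1)] = 1 − 6×34 / (6×35) = 1 − 204/210 ≈ 0.029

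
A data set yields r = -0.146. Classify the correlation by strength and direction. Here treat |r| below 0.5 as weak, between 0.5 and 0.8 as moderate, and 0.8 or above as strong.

weak negative

r = -0.146 < 0 so the relationship is negative.
|r| = 0.146, which falls in the weak range.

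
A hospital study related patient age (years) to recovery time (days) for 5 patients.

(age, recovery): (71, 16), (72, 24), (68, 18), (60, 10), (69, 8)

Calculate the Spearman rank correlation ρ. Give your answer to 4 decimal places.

0.5000

Rank age: 4, 5, 2, 1, 3
Rank recovery: 3, 5, 4, 2, 1
d = rank(age) − rank(recovery): 1, 0, -2, -1, 2; Σd² = 10
ρ = 1 − 6Σd² / [n(n²−1)] = 1 − 6×10 / (5×24) = 1 − 60/120 ≈ 0.5000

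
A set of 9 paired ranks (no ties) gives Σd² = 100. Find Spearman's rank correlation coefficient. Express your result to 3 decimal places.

0.167

ρ = 1 − 6Σd² / [n(n²−1)] = 1 − 6×100 / (9×80)
  = 1 − 600/720 = 1 − 0.8333 ≈ 0.167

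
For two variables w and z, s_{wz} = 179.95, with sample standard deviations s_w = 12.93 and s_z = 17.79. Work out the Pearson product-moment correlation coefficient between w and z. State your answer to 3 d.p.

r = Cov(w,z) / (s_w · s_z) = 179.95 / (12.93 × 17.79)
  = 179.95 / 230.0247 ≈ 0.782

0.782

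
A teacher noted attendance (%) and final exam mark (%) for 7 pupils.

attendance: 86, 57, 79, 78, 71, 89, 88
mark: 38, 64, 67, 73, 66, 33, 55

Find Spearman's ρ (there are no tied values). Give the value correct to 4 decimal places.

-0.6429

Rank attendance: 5, 1, 4, 3, 2, 7, 6
Rank mark: 2, 4, 6, 7, 5, 1, 3
d = rank(attendance) − rank(mark): 3, -3, -2, -4, -3, 6, 3; Σd² = 92
ρ = 1 − 6Σd² / [n(n²−1)] = 1 − 6×92 / (7×48) = 1 − 552/336 ≈ -0.6429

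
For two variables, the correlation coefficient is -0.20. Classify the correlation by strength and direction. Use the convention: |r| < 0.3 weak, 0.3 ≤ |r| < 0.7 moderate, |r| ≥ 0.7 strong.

r = -0.20 < 0 so the relationship is negative.
|r| = 0.20, which falls in the weak range.

weak negative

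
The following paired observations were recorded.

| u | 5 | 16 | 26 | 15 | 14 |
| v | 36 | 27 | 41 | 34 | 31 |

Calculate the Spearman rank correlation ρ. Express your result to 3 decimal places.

Rank u: 1, 4, 5, 3, 2
Rank v: 4, 1, 5, 3, 2
d = rank(u) − rank(v): -3, 3, 0, 0, 0; Σd² = 18
ρ = 1 − 6Σd² / [n(n²−1)] = 1 − 6×18 / (5×24) = 1 − 108/120 ≈ 0.100

0.100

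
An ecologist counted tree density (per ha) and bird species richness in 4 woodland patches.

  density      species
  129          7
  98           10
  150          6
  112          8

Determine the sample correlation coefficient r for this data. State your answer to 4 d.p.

-0.9639

n = 4, Σx = 489, Σy = 31, Σx² = 61289, Σy² = 249, Σxy = 3679
nΣxy − ΣxΣy = 14716 − 15159 = -443
nΣx² − (Σx)² = 245156 − 239121 = 6035; nΣy² − (Σy)² = 996 − 961 = 35
r = -443 / √(6035 × 35) = -443 / 459.5922 ≈ -0.9639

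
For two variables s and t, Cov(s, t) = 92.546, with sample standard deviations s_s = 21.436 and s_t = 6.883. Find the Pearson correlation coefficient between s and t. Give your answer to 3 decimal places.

0.627

r = Cov(s,t) / (s_s · s_t) = 92.546 / (21.436 × 6.883)
  = 92.546 / 147.5440 ≈ 0.627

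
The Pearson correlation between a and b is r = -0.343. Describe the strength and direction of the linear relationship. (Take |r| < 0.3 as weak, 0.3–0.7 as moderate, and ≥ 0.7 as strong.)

moderate negative

r = -0.343 < 0 so the relationship is negative.
|r| = 0.343, which falls in the moderate range.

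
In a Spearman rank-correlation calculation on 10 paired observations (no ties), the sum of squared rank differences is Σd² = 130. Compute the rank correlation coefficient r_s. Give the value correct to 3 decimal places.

0.212

ρ = 1 − 6Σd² / [n(n²−1)] = 1 − 6×130 / (10×99)
  = 1 − 780/990 = 1 − 0.7879 ≈ 0.212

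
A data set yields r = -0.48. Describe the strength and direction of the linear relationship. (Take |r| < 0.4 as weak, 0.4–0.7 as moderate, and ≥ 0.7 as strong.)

r = -0.48 < 0 so the relationship is negative.
|r| = 0.48, which falls in the moderate range.

moderate negative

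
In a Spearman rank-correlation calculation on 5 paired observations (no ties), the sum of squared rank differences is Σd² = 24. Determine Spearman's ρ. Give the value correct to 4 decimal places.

-0.2000

ρ = 1 − 6Σd² / [n(n²−1)] = 1 − 6×24 / (5×24)
  = 1 − 144/120 = 1 − 1.20000 ≈ -0.2000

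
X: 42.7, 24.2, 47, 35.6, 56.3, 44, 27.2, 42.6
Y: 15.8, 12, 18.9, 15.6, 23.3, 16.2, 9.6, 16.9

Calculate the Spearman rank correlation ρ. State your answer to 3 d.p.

Rank X: 5, 1, 7, 3, 8, 6, 2, 4
Rank Y: 4, 2, 7, 3, 8, 5, 1, 6
d = rank(X) − rank(Y): 1, -1, 0, 0, 0, 1, 1, -2; Σd² = 8
ρ = 1 − 6Σd² / [n(n²−1)] = 1 − 6×8 / (8×63) = 1 − 48/504 ≈ 0.905

0.905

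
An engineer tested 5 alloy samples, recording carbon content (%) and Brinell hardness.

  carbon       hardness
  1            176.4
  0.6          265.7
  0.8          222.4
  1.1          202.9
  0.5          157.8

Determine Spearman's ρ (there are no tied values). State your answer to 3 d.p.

Rank carbon: 4, 2, 3, 5, 1
Rank hardness: 2, 5, 4, 3, 1
d = rank(carbon) − rank(hardness): 2, -3, -1, 2, 0; Σd² = 18
ρ = 1 − 6Σd² / [n(n²−1)] = 1 − 6×18 / (5×24) = 1 − 108/120 ≈ 0.100

0.100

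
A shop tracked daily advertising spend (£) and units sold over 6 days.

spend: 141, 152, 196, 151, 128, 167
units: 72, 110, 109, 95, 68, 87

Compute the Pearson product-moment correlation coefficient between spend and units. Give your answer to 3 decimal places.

0.716

n = 6, Σx = 935, Σy = 541, Σx² = 148475, Σy² = 50383, Σxy = 85814
nΣxy − ΣxΣy = 514884 − 505835 = 9049
nΣx² − (Σx)² = 890850 − 874225 = 16625; nΣy² − (Σy)² = 302298 − 292681 = 9617
r = 9049 / √(16625 × 9617) = 9049 / 12644.4701 ≈ 0.716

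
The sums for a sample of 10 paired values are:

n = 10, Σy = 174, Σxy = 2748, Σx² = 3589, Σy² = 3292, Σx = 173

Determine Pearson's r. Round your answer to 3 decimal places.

r = (nΣxy − ΣxΣy) / √[(nΣx² − (Σx)²)(nΣy² − (Σy)²)]
Numerator: 10×2748 − 173×174 = -2622
Denominator: √[(35890 − 29929)(32920 − 30276)] = √[5961 × 2644] = 3969.9980
r = -2622 / 3969.9980 ≈ -0.660

-0.660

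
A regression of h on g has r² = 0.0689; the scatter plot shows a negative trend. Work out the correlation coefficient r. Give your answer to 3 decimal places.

|r| = √0.0689 = 0.262
The association is negative, so r = −0.262.

-0.262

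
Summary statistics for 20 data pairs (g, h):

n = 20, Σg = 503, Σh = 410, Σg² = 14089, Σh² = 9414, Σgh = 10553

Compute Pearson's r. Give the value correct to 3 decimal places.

r = (nΣgh − ΣgΣh) / √[(nΣg² − (Σg)²)(nΣh² − (Σh)²)]
Numerator: 20×10553 − 503×410 = 4830
Denominator: √[(281780 − 253009)(188280 − 168100)] = √[28771 × 20180] = 24095.6174
r = 4830 / 24095.6174 ≈ 0.200

0.200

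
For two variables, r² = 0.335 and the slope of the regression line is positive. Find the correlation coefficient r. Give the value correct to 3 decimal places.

0.579

|r| = √0.335 = 0.579
The association is positive, so r = 0.579.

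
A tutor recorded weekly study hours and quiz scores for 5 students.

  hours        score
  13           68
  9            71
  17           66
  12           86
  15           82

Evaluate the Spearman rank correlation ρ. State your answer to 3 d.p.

Rank hours: 3, 1, 5, 2, 4
Rank score: 2, 3, 1, 5, 4
d = rank(hours) − rank(score): 1, -2, 4, -3, 0; Σd² = 30
ρ = 1 − 6Σd² / [n(n²−1)] = 1 − 6×30 / (5×24) = 1 − 180/120 ≈ -0.500

-0.500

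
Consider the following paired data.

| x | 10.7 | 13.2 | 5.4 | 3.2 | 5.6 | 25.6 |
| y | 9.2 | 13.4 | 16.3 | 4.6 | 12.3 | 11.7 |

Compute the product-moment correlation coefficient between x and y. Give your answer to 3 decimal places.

n = 6, Σx = 63.7, Σy = 67.5, Σx² = 1014.85, Σy² = 839.23, Σxy = 746.46
nΣxy − ΣxΣy = 4478.76 − 4299.75 = 179.01
nΣx² − (Σx)² = 6089.1 − 4057.69 = 2031.41; nΣy² − (Σy)² = 5035.38 − 4556.25 = 479.13
r = 179.01 / √(2031.41 × 479.13) = 179.01 / 986.5645 ≈ 0.181

0.181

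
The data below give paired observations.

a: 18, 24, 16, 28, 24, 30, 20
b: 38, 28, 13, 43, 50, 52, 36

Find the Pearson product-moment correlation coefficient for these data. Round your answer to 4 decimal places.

0.7337

n = 7, Σa = 160, Σb = 260, Σa² = 3816, Σb² = 10746, Σab = 6248
nΣab − ΣaΣb = 43736 − 41600 = 2136
nΣa² − (Σa)² = 26712 − 25600 = 1112; nΣb² − (Σb)² = 75222 − 67600 = 7622
r = 2136 / √(1112 × 7622) = 2136 / 2911.2994 ≈ 0.7337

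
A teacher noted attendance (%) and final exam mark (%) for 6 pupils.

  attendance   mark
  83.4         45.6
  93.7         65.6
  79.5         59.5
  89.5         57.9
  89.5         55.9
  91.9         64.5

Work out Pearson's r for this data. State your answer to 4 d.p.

0.5638

n = 6, Σx = 527.5, Σy = 349, Σx² = 46521.61, Σy² = 20560.44, Σxy = 30792.66
nΣxy − ΣxΣy = 184755.96 − 184097.5 = 658.46
nΣx² − (Σx)² = 279129.66 − 278256.25 = 873.41; nΣy² − (Σy)² = 123362.64 − 121801 = 1561.64
r = 658.46 / √(873.41 × 1561.64) = 658.46 / 1167.8836 ≈ 0.5638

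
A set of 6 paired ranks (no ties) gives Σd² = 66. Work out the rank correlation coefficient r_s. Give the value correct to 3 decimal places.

-0.886

ρ = 1 − 6Σd² / [n(n²−1)] = 1 − 6×66 / (6×35)
  = 1 − 396/210 = 1 − 1.8857 ≈ -0.886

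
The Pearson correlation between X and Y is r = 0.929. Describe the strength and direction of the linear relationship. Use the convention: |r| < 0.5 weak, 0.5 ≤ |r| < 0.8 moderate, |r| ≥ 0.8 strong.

strong positive

r = 0.929 > 0 so the relationship is positive.
|r| = 0.929, which falls in the strong range.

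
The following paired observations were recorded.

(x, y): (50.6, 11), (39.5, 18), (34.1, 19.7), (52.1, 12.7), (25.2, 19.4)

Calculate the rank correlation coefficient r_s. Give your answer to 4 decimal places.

Rank x: 4, 3, 2, 5, 1
Rank y: 1, 3, 5, 2, 4
d = rank(x) − rank(y): 3, 0, -3, 3, -3; Σd² = 36
ρ = 1 − 6Σd² / [n(n²−1)] = 1 − 6×36 / (5×24) = 1 − 216/120 ≈ -0.8000

-0.8000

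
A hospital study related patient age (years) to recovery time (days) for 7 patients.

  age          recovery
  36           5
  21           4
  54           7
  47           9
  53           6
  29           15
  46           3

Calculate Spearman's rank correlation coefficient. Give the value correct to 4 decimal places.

Rank age: 3, 1, 7, 5, 6, 2, 4
Rank recovery: 3, 2, 5, 6, 4, 7, 1
d = rank(age) − rank(recovery): 0, -1, 2, -1, 2, -5, 3; Σd² = 44
ρ = 1 − 6Σd² / [n(n²−1)] = 1 − 6×44 / (7×48) = 1 − 264/336 ≈ 0.2143

0.2143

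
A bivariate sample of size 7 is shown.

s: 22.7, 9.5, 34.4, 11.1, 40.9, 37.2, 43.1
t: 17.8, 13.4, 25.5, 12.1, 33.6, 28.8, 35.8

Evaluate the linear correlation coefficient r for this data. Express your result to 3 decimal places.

n = 7, Σs = 198.9, Σt = 167, Σs² = 6826.37, Σt² = 4533.1, Σst = 5531.45
nΣst − ΣsΣt = 38720.15 − 33216.3 = 5503.85
nΣs² − (Σs)² = 47784.59 − 39561.21 = 8223.38; nΣt² − (Σt)² = 31731.7 − 27889 = 3842.7
r = 5503.85 / √(8223.38 × 3842.7) = 5503.85 / 5621.3862 ≈ 0.979

0.979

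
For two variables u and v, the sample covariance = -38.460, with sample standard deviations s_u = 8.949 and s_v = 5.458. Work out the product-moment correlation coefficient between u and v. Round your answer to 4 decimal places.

-0.7874

r = Cov(u,v) / (s_u · s_v) = -38.460 / (8.949 × 5.458)
  = -38.460 / 48.8436 ≈ -0.7874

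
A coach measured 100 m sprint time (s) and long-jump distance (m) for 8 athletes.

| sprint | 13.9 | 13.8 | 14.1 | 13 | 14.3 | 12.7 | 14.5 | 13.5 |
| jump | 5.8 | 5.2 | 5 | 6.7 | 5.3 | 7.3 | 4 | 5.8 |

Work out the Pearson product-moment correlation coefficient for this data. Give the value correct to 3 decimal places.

n = 8, Σx = 109.8, Σy = 45.1, Σx² = 1509.74, Σy² = 261.59, Σxy = 614.78
nΣxy − ΣxΣy = 4918.24 − 4951.98 = -33.74
nΣx² − (Σx)² = 12077.92 − 12056.04 = 21.88; nΣy² − (Σy)² = 2092.72 − 2034.01 = 58.71
r = -33.74 / √(21.88 × 58.71) = -33.74 / 35.8410 ≈ -0.941

-0.941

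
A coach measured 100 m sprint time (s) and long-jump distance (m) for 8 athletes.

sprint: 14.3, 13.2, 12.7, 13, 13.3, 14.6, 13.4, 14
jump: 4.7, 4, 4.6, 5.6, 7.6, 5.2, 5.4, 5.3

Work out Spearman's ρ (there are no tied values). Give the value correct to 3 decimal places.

0.048

Rank sprint: 7, 3, 1, 2, 4, 8, 5, 6
Rank jump: 3, 1, 2, 7, 8, 4, 6, 5
d = rank(sprint) − rank(jump): 4, 2, -1, -5, -4, 4, -1, 1; Σd² = 80
ρ = 1 − 6Σd² / [n(n²−1)] = 1 − 6×80 / (8×63) = 1 − 480/504 ≈ 0.048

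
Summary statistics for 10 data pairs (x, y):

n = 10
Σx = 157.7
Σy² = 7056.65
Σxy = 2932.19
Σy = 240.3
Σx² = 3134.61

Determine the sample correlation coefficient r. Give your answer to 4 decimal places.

-0.9408

r = (nΣxy − ΣxΣy) / √[(nΣx² − (Σx)²)(nΣy² − (Σy)²)]
Numerator: 10×2932.19 − 157.7×240.3 = -8573.41
Denominator: √[(31346.1 − 24869.29)(70566.5 − 57744.09)] = √[6476.81 × 12822.41] = 9113.0847
r = -8573.41 / 9113.0847 ≈ -0.9408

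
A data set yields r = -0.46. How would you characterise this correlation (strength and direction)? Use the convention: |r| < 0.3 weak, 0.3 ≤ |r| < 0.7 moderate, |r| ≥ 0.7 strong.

moderate negative

r = -0.46 < 0 so the relationship is negative.
|r| = 0.46, which falls in the moderate range.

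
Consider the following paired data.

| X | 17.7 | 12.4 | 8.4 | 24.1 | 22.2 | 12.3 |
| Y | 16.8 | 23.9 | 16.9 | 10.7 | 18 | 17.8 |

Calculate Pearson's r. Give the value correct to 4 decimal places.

-0.5589

n = 6, ΣX = 97.1, ΣY = 104.1, ΣX² = 1762.55, ΣY² = 1894.39, ΣXY = 1612.09
nΣXY − ΣXΣY = 9672.54 − 10108.11 = -435.57
nΣX² − (ΣX)² = 10575.3 − 9428.41 = 1146.89; nΣY² − (ΣY)² = 11366.34 − 10836.81 = 529.53
r = -435.57 / √(1146.89 × 529.53) = -435.57 / 779.3027 ≈ -0.5589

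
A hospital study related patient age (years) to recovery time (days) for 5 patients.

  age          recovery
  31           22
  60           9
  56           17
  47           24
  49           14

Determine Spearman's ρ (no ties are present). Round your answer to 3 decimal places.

Rank age: 1, 5, 4, 2, 3
Rank recovery: 4, 1, 3, 5, 2
d = rank(age) − rank(recovery): -3, 4, 1, -3, 1; Σd² = 36
ρ = 1 − 6Σd² / [n(n²−1)] = 1 − 6×36 / (5×24) = 1 − 216/120 ≈ -0.800

-0.800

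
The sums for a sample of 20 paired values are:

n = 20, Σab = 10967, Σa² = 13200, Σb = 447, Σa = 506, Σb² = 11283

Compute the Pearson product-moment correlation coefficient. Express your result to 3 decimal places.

r = (nΣab − ΣaΣb) / √[(nΣa² − (Σa)²)(nΣb² − (Σb)²)]
Numerator: 20×10967 − 506×447 = -6842
Denominator: √[(264000 − 256036)(225660 − 199809)] = √[7964 × 25851] = 14348.4272
r = -6842 / 14348.4272 ≈ -0.477

-0.477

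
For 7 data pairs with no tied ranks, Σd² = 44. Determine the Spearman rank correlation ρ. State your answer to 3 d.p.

ρ = 1 − 6Σd² / [n(n²−1)] = 1 − 6×44 / (7×48)
  = 1 − 264/336 = 1 − 0.7857 ≈ 0.214

0.214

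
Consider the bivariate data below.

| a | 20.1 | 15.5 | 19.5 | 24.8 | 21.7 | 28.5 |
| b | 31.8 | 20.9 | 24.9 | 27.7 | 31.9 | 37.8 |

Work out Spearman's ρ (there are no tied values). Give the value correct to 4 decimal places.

0.8286

Rank a: 3, 1, 2, 5, 4, 6
Rank b: 4, 1, 2, 3, 5, 6
d = rank(a) − rank(b): -1, 0, 0, 2, -1, 0; Σd² = 6
ρ = 1 − 6Σd² / [n(n²−1)] = 1 − 6×6 / (6×35) = 1 − 36/210 ≈ 0.8286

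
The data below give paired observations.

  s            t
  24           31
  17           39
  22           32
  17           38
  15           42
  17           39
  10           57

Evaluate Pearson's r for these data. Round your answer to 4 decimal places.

-0.9536

n = 7, Σs = 122, Σt = 278, Σs² = 2252, Σt² = 11484, Σst = 4620
nΣst − ΣsΣt = 32340 − 33916 = -1576
nΣs² − (Σs)² = 15764 − 14884 = 880; nΣt² − (Σt)² = 80388 − 77284 = 3104
r = -1576 / √(880 × 3104) = -1576 / 1652.7311 ≈ -0.9536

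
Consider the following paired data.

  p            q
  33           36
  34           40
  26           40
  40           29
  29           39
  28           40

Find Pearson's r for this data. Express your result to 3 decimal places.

-0.850

n = 6, Σp = 190, Σq = 224, Σp² = 6146, Σq² = 8458, Σpq = 6999
nΣpq − ΣpΣq = 41994 − 42560 = -566
nΣp² − (Σp)² = 36876 − 36100 = 776; nΣq² − (Σq)² = 50748 − 50176 = 572
r = -566 / √(776 × 572) = -566 / 666.2372 ≈ -0.850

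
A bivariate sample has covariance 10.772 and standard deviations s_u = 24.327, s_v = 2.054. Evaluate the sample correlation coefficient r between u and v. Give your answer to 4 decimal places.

0.2156

r = Cov(u,v) / (s_u · s_v) = 10.772 / (24.327 × 2.054)
  = 10.772 / 49.9677 ≈ 0.2156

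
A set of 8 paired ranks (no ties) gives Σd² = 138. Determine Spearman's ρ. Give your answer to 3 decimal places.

ρ = 1 − 6Σd² / [n(n²−1)] = 1 − 6×138 / (8×63)
  = 1 − 828/504 = 1 − 1.6429 ≈ -0.643

-0.643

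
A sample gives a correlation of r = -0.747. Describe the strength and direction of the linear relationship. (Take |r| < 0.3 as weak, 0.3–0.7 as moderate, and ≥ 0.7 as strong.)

strong negative

r = -0.747 < 0 so the relationship is negative.
|r| = 0.747, which falls in the strong range.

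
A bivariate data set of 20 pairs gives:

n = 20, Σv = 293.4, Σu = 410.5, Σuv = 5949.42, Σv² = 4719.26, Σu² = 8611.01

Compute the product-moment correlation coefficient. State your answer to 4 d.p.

-0.2617

r = (nΣuv − ΣuΣv) / √[(nΣu² − (Σu)²)(nΣv² − (Σv)²)]
Numerator: 20×5949.42 − 410.5×293.4 = -1452.3
Denominator: √[(172220.2 − 168510.25)(94385.2 − 86083.56)] = √[3709.95 × 8301.64] = 5549.6549
r = -1452.3 / 5549.6549 ≈ -0.2617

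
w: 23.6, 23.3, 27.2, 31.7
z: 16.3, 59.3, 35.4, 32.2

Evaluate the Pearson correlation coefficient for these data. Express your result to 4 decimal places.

-0.1802

n = 4, Σw = 105.8, Σz = 143.2, Σw² = 2844.58, Σz² = 6072.18, Σwz = 3749.99
nΣwz − ΣwΣz = 14999.96 − 15150.56 = -150.6
nΣw² − (Σw)² = 11378.32 − 11193.64 = 184.68; nΣz² − (Σz)² = 24288.72 − 20506.24 = 3782.48
r = -150.6 / √(184.68 × 3782.48) = -150.6 / 835.7921 ≈ -0.1802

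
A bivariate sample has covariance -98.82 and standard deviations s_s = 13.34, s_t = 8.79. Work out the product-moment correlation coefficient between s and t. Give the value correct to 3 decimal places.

-0.843

r = Cov(s,t) / (s_s · s_t) = -98.82 / (13.34 × 8.79)
  = -98.82 / 117.2586 ≈ -0.843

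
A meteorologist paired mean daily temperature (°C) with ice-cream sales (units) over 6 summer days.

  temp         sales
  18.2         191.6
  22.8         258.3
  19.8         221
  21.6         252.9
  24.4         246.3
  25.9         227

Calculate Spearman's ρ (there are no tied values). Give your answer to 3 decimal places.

0.486

Rank temp: 1, 4, 2, 3, 5, 6
Rank sales: 1, 6, 2, 5, 4, 3
d = rank(temp) − rank(sales): 0, -2, 0, -2, 1, 3; Σd² = 18
ρ = 1 − 6Σd² / [n(n²−1)] = 1 − 6×18 / (6×35) = 1 − 108/210 ≈ 0.486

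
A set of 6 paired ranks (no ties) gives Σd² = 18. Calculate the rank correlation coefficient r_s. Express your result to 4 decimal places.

ρ = 1 − 6Σd² / [n(n²−1)] = 1 − 6×18 / (6×35)
  = 1 − 108/210 = 1 − 0.51429 ≈ 0.4857

0.4857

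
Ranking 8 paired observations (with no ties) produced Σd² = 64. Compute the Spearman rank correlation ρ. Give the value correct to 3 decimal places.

ρ = 1 − 6Σd² / [n(n²−1)] = 1 − 6×64 / (8×63)
  = 1 − 384/504 = 1 − 0.7619 ≈ 0.238

0.238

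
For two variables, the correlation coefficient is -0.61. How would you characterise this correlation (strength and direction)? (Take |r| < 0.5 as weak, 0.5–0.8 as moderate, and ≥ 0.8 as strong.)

moderate negative

r = -0.61 < 0 so the relationship is negative.
|r| = 0.61, which falls in the moderate range.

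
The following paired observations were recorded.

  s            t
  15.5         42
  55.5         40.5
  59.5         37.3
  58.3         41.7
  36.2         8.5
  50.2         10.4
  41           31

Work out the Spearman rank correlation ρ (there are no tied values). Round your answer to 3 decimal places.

Rank s: 1, 5, 7, 6, 2, 4, 3
Rank t: 7, 5, 4, 6, 1, 2, 3
d = rank(s) − rank(t): -6, 0, 3, 0, 1, 2, 0; Σd² = 50
ρ = 1 − 6Σd² / [n(n²−1)] = 1 − 6×50 / (7×48) = 1 − 300/336 ≈ 0.107

0.107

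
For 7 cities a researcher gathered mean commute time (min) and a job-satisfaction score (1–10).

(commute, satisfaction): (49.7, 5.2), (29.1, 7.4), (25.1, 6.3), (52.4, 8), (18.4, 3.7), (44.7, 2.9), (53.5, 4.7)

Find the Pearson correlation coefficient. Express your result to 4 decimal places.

0.0676

n = 7, Σx = 272.9, Σy = 38.2, Σx² = 11891.57, Σy² = 229.68, Σxy = 1500.27
nΣxy − ΣxΣy = 10501.89 − 10424.78 = 77.11
nΣx² − (Σx)² = 83240.99 − 74474.41 = 8766.58; nΣy² − (Σy)² = 1607.76 − 1459.24 = 148.52
r = 77.11 / √(8766.58 × 148.52) = 77.11 / 1141.0576 ≈ 0.0676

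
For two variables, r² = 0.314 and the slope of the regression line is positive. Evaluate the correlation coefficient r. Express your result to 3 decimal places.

0.560

|r| = √0.314 = 0.560
The association is positive, so r = 0.560.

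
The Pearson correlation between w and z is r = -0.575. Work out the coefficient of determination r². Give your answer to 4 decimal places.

0.3306

r² = (-0.575)² = 0.3306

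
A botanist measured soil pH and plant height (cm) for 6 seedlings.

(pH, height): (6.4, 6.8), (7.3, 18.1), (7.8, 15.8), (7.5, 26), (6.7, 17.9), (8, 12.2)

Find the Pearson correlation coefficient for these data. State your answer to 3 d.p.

0.318

n = 6, Σx = 43.7, Σy = 96.8, Σx² = 320.23, Σy² = 1768.74, Σxy = 711.42
nΣxy − ΣxΣy = 4268.52 − 4230.16 = 38.36
nΣx² − (Σx)² = 1921.38 − 1909.69 = 11.69; nΣy² − (Σy)² = 10612.44 − 9370.24 = 1242.2
r = 38.36 / √(11.69 × 1242.2) = 38.36 / 120.5044 ≈ 0.318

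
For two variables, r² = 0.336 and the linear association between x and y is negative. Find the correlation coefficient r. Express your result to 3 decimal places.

|r| = √0.336 = 0.580
The association is negative, so r = −0.580.

-0.580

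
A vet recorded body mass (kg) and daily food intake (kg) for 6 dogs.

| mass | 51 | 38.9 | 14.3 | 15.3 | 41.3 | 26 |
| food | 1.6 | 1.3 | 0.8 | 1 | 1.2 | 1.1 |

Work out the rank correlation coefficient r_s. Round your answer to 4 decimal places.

0.9429

Rank mass: 6, 4, 1, 2, 5, 3
Rank food: 6, 5, 1, 2, 4, 3
d = rank(mass) − rank(food): 0, -1, 0, 0, 1, 0; Σd² = 2
ρ = 1 − 6Σd² / [n(n²−1)] = 1 − 6×2 / (6×35) = 1 − 12/210 ≈ 0.9429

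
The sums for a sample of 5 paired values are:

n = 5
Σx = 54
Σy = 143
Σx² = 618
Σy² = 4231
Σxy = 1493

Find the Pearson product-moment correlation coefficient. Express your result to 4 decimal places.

r = (nΣxy − ΣxΣy) / √[(nΣx² − (Σx)²)(nΣy² − (Σy)²)]
Numerator: 5×1493 − 54×143 = -257
Denominator: √[(3090 − 2916)(21155 − 20449)] = √[174 × 706] = 350.4911
r = -257 / 350.4911 ≈ -0.7333

-0.7333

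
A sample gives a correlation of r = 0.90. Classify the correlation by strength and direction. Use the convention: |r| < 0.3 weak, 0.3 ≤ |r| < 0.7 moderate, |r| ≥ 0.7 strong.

r = 0.90 > 0 so the relationship is positive.
|r| = 0.90, which falls in the strong range.

strong positive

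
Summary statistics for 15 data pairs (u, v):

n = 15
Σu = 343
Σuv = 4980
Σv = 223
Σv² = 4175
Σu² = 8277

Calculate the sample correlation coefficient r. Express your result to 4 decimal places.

r = (nΣuv − ΣuΣv) / √[(nΣu² − (Σu)²)(nΣv² − (Σv)²)]
Numerator: 15×4980 − 343×223 = -1789
Denominator: √[(124155 − 117649)(62625 − 49729)] = √[6506 × 12896] = 9159.7694
r = -1789 / 9159.7694 ≈ -0.1953

-0.1953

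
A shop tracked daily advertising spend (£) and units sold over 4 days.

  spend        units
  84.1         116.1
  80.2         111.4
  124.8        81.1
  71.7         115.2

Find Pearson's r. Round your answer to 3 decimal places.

-0.969

n = 4, Σx = 360.8, Σy = 423.8, Σx² = 34220.78, Σy² = 45737.42, Σxy = 37079.41
nΣxy − ΣxΣy = 148317.64 − 152907.04 = -4589.4
nΣx² − (Σx)² = 136883.12 − 130176.64 = 6706.48; nΣy² − (Σy)² = 182949.68 − 179606.44 = 3343.24
r = -4589.4 / √(6706.48 × 3343.24) = -4589.4 / 4735.1211 ≈ -0.969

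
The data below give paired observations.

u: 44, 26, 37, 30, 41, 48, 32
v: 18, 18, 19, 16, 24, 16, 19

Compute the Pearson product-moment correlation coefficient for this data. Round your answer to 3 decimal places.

n = 7, Σu = 258, Σv = 130, Σu² = 9890, Σv² = 2458, Σuv = 4803
nΣuv − ΣuΣv = 33621 − 33540 = 81
nΣu² − (Σu)² = 69230 − 66564 = 2666; nΣv² − (Σv)² = 17206 − 16900 = 306
r = 81 / √(2666 × 306) = 81 / 903.2143 ≈ 0.090

0.090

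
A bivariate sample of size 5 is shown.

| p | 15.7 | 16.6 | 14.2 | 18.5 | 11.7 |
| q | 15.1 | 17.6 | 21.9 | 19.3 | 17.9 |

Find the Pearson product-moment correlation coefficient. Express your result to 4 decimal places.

n = 5, Σp = 76.7, Σq = 91.8, Σp² = 1202.83, Σq² = 1710.28, Σpq = 1406.69
nΣpq − ΣpΣq = 7033.45 − 7041.06 = -7.61
nΣp² − (Σp)² = 6014.15 − 5882.89 = 131.26; nΣq² − (Σq)² = 8551.4 − 8427.24 = 124.16
r = -7.61 / √(131.26 × 124.16) = -7.61 / 127.6607 ≈ -0.0596

-0.0596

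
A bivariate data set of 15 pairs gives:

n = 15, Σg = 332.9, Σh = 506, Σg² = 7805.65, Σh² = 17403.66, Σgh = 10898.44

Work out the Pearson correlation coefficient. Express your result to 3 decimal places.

r = (nΣgh − ΣgΣh) / √[(nΣg² − (Σg)²)(nΣh² − (Σh)²)]
Numerator: 15×10898.44 − 332.9×506 = -4970.8
Denominator: √[(117084.75 − 110822.41)(261054.9 − 256036)] = √[6262.34 × 5018.9] = 5606.2517
r = -4970.8 / 5606.2517 ≈ -0.887

-0.887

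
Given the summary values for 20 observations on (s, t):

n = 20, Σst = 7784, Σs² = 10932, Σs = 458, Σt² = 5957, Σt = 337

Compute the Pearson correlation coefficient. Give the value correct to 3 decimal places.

r = (nΣst − ΣsΣt) / √[(nΣs² − (Σs)²)(nΣt² − (Σt)²)]
Numerator: 20×7784 − 458×337 = 1334
Denominator: √[(218640 − 209764)(119140 − 113569)] = √[8876 × 5571] = 7031.9411
r = 1334 / 7031.9411 ≈ 0.190

0.190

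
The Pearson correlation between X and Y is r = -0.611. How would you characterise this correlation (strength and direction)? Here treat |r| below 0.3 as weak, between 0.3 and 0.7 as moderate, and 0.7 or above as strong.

r = -0.611 < 0 so the relationship is negative.
|r| = 0.611, which falls in the moderate range.

moderate negative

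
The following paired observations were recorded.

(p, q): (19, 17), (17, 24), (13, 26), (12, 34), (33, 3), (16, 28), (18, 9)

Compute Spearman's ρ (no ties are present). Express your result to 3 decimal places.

-0.929

Rank p: 6, 4, 2, 1, 7, 3, 5
Rank q: 3, 4, 5, 7, 1, 6, 2
d = rank(p) − rank(q): 3, 0, -3, -6, 6, -3, 3; Σd² = 108
ρ = 1 − 6Σd² / [n(n²−1)] = 1 − 6×108 / (7×48) = 1 − 648/336 ≈ -0.929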